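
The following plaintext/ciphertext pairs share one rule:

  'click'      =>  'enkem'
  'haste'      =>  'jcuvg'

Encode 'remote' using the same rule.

Compare letters: c→e is +2, l→n is +2, i→k is +2 — a constant shift. Each letter is shifted forward by 2 in the alphabet (a Caesar shift of +2).
Applying it to remote: r+2=t, e+2=g, m+2=o, o+2=q, t+2=v, e+2=g.

tgoqvg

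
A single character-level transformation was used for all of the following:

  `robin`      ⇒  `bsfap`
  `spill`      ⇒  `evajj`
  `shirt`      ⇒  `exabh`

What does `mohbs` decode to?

r(17)→b(1) and o(14)→s(18) fit y≡3x+2 (mod 26); the inverse of 3 mod 26 is 9. This is an affine cipher: with a=0,…,z=25, each position x becomes (3x+2) mod 26.
Decoding mohbs: m(12)→9·(12−2)≡12=m; o(14)→9·(14−2)≡4=e; h(7)→9·(7−2)≡19=t; b(1)→9·(1−2)≡17=r; s(18)→9·(18−2)≡14=o (all mod 26).

metro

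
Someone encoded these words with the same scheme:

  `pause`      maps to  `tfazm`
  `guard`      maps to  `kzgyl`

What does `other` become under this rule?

In pause: p→t is +4, a→f is +5, u→a is +6, s→z is +7 — the shift increases by 1 each position. Each letter shifts forward by (position + 4), i.e. 4, 5, 6, … — the shift grows by one for each successive letter.
On other: o+4=s, t+5=y, h+6=n, e+7=l, r+8=z.

synlz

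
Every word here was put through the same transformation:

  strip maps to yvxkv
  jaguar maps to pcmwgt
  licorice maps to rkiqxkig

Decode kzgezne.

Shifts by position in strip: pos 0: s→y (+6), pos 1: t→v (+2), pos 2: r→x (+6), pos 3: i→k (+2) — repeating every 2. The shifts repeat in a cycle of length 2: positions 0,1,… shift by +6, +2, then the pattern repeats.
Undoing it on kzgezne: k−6=e, z−2=x, g−6=a, e−2=c, z−6=t, n−2=l, e−6=y.

exactly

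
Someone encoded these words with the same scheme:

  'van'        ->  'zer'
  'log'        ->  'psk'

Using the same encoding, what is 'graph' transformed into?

Compare letters: v→z is +4, a→e is +4, n→r is +4 — a constant shift. This is a Caesar cipher with shift 4.
On graph: g+4=k, r+4=v, a+4=e, p+4=t, h+4=l.

kvetl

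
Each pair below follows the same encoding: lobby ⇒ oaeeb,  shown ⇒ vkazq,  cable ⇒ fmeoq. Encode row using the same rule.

uaz

The shift depends on letter class: consonant l→o is +3, but vowel o→a is +12. Vowels shift forward by 12 and consonants shift forward by 3.
For row: r(cons)+3=u, o(vowel)+12=a, w(cons)+3=z.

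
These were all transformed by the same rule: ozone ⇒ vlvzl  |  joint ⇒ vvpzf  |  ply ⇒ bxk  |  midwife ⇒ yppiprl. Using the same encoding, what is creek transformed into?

odllw

The rule splits by letter class: vowels +7, consonants +12.
For creek: c(cons)+12=o, r(cons)+12=d, e(vowel)+7=l, e(vowel)+7=l, k(cons)+12=w.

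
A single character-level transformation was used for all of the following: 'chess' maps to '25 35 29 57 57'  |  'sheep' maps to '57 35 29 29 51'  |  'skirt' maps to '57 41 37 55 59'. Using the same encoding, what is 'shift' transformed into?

With a=1..z=26, the number is 2·pos + 19.
On shift: s=19→57, h=8→35, i=9→37, f=6→31, t=20→59.

57 35 37 31 59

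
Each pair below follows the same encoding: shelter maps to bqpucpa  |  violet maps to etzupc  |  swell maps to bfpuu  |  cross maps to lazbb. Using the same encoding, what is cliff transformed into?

lutoo

Vowels shift forward by 11 and consonants shift forward by 9.
On cliff: c(cons)+9=l, l(cons)+9=u, i(vowel)+11=t, f(cons)+9=o, f(cons)+9=o.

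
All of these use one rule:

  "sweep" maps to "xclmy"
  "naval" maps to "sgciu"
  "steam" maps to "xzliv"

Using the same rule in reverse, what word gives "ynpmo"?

In sweep: s→x is +5, w→c is +6, e→l is +7, e→m is +8 — the shift increases by 1 each position. The shift increases by 1 at each position, starting from +5: 5, 6, 7, ….
Reversing it on ynpmo: y−5=t, n−6=h, p−7=i, m−8=e, o−9=f.

thief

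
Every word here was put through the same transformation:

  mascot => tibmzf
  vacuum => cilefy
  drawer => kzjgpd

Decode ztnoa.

The shift increases by 1 at each position, starting from +7: 7, 8, 9, ….
Reversing it on ztnoa: z−7=s, t−8=l, n−9=e, o−10=e, a−11=p.

sleep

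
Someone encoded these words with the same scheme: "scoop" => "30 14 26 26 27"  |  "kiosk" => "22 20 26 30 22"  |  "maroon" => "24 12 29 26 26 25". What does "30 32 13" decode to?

sub

The number is (letter's place in the alphabet, a=1) + 11.
Decoding 30 32 13: 30→(30−11)÷1=19=s, 32→(32−11)÷1=21=u, 13→(13−11)÷1=2=b.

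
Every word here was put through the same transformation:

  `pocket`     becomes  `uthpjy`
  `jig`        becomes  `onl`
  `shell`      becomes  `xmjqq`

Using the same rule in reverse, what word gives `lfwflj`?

Compare letters: p→u is +5, o→t is +5, c→h is +5 — a constant shift. Every letter moves 5 places later in the alphabet, wrapping around z→a.
Undoing it on lfwflj: l−5=g, f−5=a, w−5=r, f−5=a, l−5=g, j−5=e.

garage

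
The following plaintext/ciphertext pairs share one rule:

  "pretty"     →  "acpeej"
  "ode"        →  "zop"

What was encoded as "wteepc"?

litter

This is a Caesar cipher with shift 11.
Reversing it on wteepc: w−11=l, t−11=i, e−11=t, e−11=t, p−11=e, c−11=r.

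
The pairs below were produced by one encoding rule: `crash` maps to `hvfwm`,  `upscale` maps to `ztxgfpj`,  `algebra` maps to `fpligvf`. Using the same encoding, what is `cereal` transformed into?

Shifts by position in crash: pos 0: c→h (+5), pos 1: r→v (+4), pos 2: a→f (+5), pos 3: s→w (+4) — repeating every 2. It's a Vigenère-style cipher with numeric key [5,4]: position i shifts by key[i mod 2].
Applying it to cereal: c+5=h, e+4=i, r+5=w, e+4=i, a+5=f, l+4=p.

hiwifp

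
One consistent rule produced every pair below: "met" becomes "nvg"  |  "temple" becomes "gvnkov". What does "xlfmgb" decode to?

Each pair mirrors across the alphabet (m↔n, e↔v, t↔g): positions sum to 25. Each letter is replaced by its mirror in the alphabet: a↔z, b↔y, c↔x, and so on (the Atbash cipher).
Reversing it on xlfmgb: x↔c, l↔o, f↔u, m↔n, g↔t, b↔y.

county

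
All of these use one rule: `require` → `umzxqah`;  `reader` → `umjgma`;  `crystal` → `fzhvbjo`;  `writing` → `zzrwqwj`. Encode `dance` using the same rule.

Shifts by position in require: pos 0: r→u (+3), pos 1: e→m (+8), pos 2: q→z (+9), pos 3: u→x (+3), pos 4: i→q (+8), pos 5: r→a (+9) — repeating every 3. The shifts repeat in a cycle of length 3: positions 0,1,… shift by +3, +8, +9, then the pattern repeats.
For dance: d+3=g, a+8=i, n+9=w, c+3=f, e+8=m.

giwfm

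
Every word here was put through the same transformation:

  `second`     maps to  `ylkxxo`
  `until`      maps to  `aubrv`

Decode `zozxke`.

In second: s→y is +6, e→l is +7, c→k is +8, o→x is +9 — the shift increases by 1 each position. Each letter shifts forward by (position + 6), i.e. 6, 7, 8, … — the shift grows by one for each successive letter.
Undoing it on zozxke: z−6=t, o−7=h, z−8=r, x−9=o, k−10=a, e−11=t.

throat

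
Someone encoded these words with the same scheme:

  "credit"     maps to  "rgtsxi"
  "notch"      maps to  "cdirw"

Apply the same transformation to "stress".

higthh

Compare letters: c→r is +15, r→g is +15, e→t is +15 — a constant shift. It's a constant shift of +15 (ROT15).
Applying it to stress: s+15=h, t+15=i, r+15=g, e+15=t, s+15=h, s+15=h.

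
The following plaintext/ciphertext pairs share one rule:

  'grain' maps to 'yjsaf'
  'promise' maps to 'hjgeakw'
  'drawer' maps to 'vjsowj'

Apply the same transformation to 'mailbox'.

esadtgp

Compare letters: g→y is +18, r→j is +18, a→s is +18 — a constant shift. Each letter is shifted forward by 18 in the alphabet (a Caesar shift of +18).
For mailbox: m+18=e, a+18=s, i+18=a, l+18=d, b+18=t, o+18=g, x+18=p.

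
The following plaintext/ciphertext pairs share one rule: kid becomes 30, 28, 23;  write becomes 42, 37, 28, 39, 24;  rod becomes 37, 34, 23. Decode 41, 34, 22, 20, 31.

vocal

k is letter #11 and maps to 30: an offset of 19. The number is (letter's place in the alphabet, a=1) + 19.
Reversing it on 41, 34, 22, 20, 31: 41→(41−19)÷1=22=v, 34→(34−19)÷1=15=o, 22→(22−19)÷1=3=c, 20→(20−19)÷1=1=a, 31→(31−19)÷1=12=l.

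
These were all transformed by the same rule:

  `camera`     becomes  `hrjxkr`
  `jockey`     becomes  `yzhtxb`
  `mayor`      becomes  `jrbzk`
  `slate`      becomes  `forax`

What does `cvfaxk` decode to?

duster

c(2)→h(7) and a(0)→r(17) fit y≡21x+17 (mod 26); the inverse of 21 mod 26 is 5. This is an affine cipher: with a=0,…,z=25, each position x becomes (21x+17) mod 26.
Decoding cvfaxk: c(2)→5·(2−17)≡3=d; v(21)→5·(21−17)≡20=u; f(5)→5·(5−17)≡18=s; a(0)→5·(0−17)≡19=t; x(23)→5·(23−17)≡4=e; k(10)→5·(10−17)≡17=r (all mod 26).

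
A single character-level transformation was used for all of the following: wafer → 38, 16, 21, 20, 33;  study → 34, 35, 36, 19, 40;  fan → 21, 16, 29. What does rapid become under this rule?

33, 16, 31, 24, 19

w is letter #23 and maps to 38: an offset of 15. The number is (letter's place in the alphabet, a=1) + 15.
For rapid: r=18→33, a=1→16, p=16→31, i=9→24, d=4→19.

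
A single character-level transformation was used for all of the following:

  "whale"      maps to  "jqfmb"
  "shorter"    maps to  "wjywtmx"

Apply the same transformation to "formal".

The output letters match the input read backwards, each shifted +5: whale reversed is elahw. Two steps: reverse the string, then apply a Caesar shift of +5.
For formal: reverse → lamrof; then shift: l+5=q, a+5=f, m+5=r, r+5=w, o+5=t, f+5=k.

qfrwtk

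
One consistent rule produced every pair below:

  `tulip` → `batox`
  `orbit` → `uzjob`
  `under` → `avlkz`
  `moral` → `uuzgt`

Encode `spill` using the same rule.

axott

Vowels shift forward by 6 and consonants shift forward by 8.
For spill: s(cons)+8=a, p(cons)+8=x, i(vowel)+6=o, l(cons)+8=t, l(cons)+8=t.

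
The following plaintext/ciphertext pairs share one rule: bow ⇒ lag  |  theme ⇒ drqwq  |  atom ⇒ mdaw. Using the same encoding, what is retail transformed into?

Two shifts are in play — +12 for a/e/i/o/u, +10 for every other letter.
For retail: r(cons)+10=b, e(vowel)+12=q, t(cons)+10=d, a(vowel)+12=m, i(vowel)+12=u, l(cons)+10=v.

bqdmuv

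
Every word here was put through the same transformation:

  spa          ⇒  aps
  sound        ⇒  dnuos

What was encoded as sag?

The output letters match the input read backwards: spa reversed is aps. It's just the letters in reverse order.
Undoing it on sag: then reverse → gas.

gas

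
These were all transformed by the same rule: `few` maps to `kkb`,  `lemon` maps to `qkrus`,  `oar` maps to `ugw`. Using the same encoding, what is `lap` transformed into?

The shift depends on letter class: consonant f→k is +5, but vowel e→k is +6. Vowels shift forward by 6 and consonants shift forward by 5.
Applying it to lap: l(cons)+5=q, a(vowel)+6=g, p(cons)+5=u.

qgu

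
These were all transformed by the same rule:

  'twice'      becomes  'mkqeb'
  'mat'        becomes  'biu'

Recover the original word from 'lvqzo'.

grind

The output letters match the input read backwards, each shifted +8: twice reversed is eciwt. Two steps: reverse the string, then apply a Caesar shift of +8.
Undoing it on lvqzo: shift back: l−8=d, v−8=n, q−8=i, z−8=r, o−8=g → dnirg; then reverse → grind.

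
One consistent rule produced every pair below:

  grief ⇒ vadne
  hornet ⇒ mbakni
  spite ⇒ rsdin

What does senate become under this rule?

g(6)→v(21) and r(17)→a(0) fit y≡17x+23 (mod 26); the inverse of 17 mod 26 is 23. This is an affine cipher: with a=0,…,z=25, each position x becomes (17x+23) mod 26.
Applying it to senate: s(18)→17·18+23≡17=r; e(4)→17·4+23≡13=n; n(13)→17·13+23≡10=k; a(0)→17·0+23≡23=x; t(19)→17·19+23≡8=i; e(4)→17·4+23≡13=n (all mod 26).

rnkxin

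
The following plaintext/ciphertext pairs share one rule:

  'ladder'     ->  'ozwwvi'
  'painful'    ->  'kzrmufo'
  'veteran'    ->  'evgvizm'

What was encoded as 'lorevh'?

Each pair mirrors across the alphabet (l↔o, a↔z, d↔w): positions sum to 25. Each letter is replaced by its mirror in the alphabet: a↔z, b↔y, c↔x, and so on (the Atbash cipher).
Decoding lorevh: l↔o, o↔l, r↔i, e↔v, v↔e, h↔s.

olives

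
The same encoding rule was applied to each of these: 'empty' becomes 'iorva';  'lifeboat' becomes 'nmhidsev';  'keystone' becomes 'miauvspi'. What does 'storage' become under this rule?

uvsteii

The shift depends on letter class: consonant m→o is +2, but vowel e→i is +4. Two shifts are in play — +4 for a/e/i/o/u, +2 for every other letter.
Applying it to storage: s(cons)+2=u, t(cons)+2=v, o(vowel)+4=s, r(cons)+2=t, a(vowel)+4=e, g(cons)+2=i, e(vowel)+4=i.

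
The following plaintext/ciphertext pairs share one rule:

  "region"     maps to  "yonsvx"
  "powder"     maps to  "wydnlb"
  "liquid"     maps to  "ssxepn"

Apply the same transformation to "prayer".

wbhilb

The shifts repeat in a cycle of length 2: positions 0,1,… shift by +7, +10, then the pattern repeats.
For prayer: p+7=w, r+10=b, a+7=h, y+10=i, e+7=l, r+10=b.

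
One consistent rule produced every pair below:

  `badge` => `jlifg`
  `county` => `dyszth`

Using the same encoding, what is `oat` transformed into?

yft

Two steps: reverse the string, then apply a Caesar shift of +5.
Applying it to oat: reverse → tao; then shift: t+5=y, a+5=f, o+5=t.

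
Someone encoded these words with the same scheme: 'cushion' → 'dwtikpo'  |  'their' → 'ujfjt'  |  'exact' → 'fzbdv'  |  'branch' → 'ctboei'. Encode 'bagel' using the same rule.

cchfn

Shifts by position in cushion: pos 0: c→d (+1), pos 1: u→w (+2), pos 2: s→t (+1), pos 3: h→i (+1), pos 4: i→k (+2), pos 5: o→p (+1) — repeating every 3. A repeating key of period 3 is used — shifts +1, +2, +1 over and over.
Applying it to bagel: b+1=c, a+2=c, g+1=h, e+1=f, l+2=n.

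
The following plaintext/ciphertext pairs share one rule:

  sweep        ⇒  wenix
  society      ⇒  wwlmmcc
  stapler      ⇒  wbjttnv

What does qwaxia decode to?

Shifts by position in sweep: pos 0: s→w (+4), pos 1: w→e (+8), pos 2: e→n (+9), pos 3: e→i (+4), pos 4: p→x (+8) — repeating every 3. It's a Vigenère-style cipher with numeric key [4,8,9]: position i shifts by key[i mod 3].
Undoing it on qwaxia: q−4=m, w−8=o, a−9=r, x−4=t, i−8=a, a−9=r.

mortar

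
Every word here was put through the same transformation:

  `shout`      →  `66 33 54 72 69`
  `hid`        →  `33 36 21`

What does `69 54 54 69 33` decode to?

With a=1..z=26, the number is 3·pos + 9.
Reversing it on 69 54 54 69 33: 69→(69−9)÷3=20=t, 54→(54−9)÷3=15=o, 54→(54−9)÷3=15=o, 69→(69−9)÷3=20=t, 33→(33−9)÷3=8=h.

tooth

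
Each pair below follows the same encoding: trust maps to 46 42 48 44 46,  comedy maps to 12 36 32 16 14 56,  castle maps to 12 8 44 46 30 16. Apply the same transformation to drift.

t(#20)→46 and r(#18)→42: differences scale by 2, so n = 2·pos + 6. Each letter becomes 2×(its alphabet position, a=1..z=26) + 6.
For drift: d=4→14, r=18→42, i=9→24, f=6→18, t=20→46.

14 42 24 18 46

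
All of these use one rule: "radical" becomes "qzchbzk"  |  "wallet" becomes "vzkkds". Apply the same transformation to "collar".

bnkkzq

Every letter moves 25 places later in the alphabet, wrapping around z→a.
On collar: c+25=b, o+25=n, l+25=k, l+25=k, a+25=z, r+25=q.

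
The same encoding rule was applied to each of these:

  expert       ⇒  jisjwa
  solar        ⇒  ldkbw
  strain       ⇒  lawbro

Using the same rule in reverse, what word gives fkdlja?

closet

Treating letters as 0–25, the rule is x ↦ 15x + 1 (mod 26).
Reversing it on fkdlja: f(5)→7·(5−1)≡2=c; k(10)→7·(10−1)≡11=l; d(3)→7·(3−1)≡14=o; l(11)→7·(11−1)≡18=s; j(9)→7·(9−1)≡4=e; a(0)→7·(0−1)≡19=t (all mod 26).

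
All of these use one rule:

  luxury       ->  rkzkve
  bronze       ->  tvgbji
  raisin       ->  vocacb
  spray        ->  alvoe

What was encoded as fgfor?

total

l(11)→r(17) and u(20)→k(10) fit y≡5x+14 (mod 26); the inverse of 5 mod 26 is 21. This is an affine cipher: with a=0,…,z=25, each position x becomes (5x+14) mod 26.
Undoing it on fgfor: f(5)→21·(5−14)≡19=t; g(6)→21·(6−14)≡14=o; f(5)→21·(5−14)≡19=t; o(14)→21·(14−14)≡0=a; r(17)→21·(17−14)≡11=l (all mod 26).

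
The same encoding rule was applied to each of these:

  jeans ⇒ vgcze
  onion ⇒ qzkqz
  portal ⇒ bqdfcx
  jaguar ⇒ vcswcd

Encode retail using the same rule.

The shift depends on letter class: consonant j→v is +12, but vowel e→g is +2. Vowels shift forward by 2 and consonants shift forward by 12.
For retail: r(cons)+12=d, e(vowel)+2=g, t(cons)+12=f, a(vowel)+2=c, i(vowel)+2=k, l(cons)+12=x.

dgfckx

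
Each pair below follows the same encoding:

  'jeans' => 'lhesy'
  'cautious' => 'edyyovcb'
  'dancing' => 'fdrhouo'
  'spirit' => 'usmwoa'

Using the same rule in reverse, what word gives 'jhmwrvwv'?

In jeans: j→l is +2, e→h is +3, a→e is +4, n→s is +5 — the shift increases by 1 each position. The shift increases by 1 at each position, starting from +2: 2, 3, 4, ….
Reversing it on jhmwrvwv: j−2=h, h−3=e, m−4=i, w−5=r, r−6=l, v−7=o, w−8=o, v−9=m.

heirloom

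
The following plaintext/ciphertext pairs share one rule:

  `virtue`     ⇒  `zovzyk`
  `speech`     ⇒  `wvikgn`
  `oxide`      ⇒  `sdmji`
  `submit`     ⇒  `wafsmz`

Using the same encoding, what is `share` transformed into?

wnexi

Shifts by position in virtue: pos 0: v→z (+4), pos 1: i→o (+6), pos 2: r→v (+4), pos 3: t→z (+6) — repeating every 2. It's a Vigenère-style cipher with numeric key [4,6]: position i shifts by key[i mod 2].
Applying it to share: s+4=w, h+6=n, a+4=e, r+6=x, e+4=i.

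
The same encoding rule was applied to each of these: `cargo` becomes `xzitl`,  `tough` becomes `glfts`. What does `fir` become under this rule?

uri

Each pair mirrors across the alphabet (c↔x, a↔z, r↔i): positions sum to 25. Letters are reflected about the middle of the alphabet (position → 25−position): Atbash.
For fir: f↔u, i↔r, r↔i.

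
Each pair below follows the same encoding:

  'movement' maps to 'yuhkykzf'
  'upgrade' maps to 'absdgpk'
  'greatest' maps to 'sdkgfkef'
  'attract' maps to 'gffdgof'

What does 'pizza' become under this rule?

bollg

Vowels shift forward by 6 and consonants shift forward by 12.
On pizza: p(cons)+12=b, i(vowel)+6=o, z(cons)+12=l, z(cons)+12=l, a(vowel)+6=g.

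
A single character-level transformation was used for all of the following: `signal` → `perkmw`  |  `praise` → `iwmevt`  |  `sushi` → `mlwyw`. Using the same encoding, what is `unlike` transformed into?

The output letters match the input read backwards, each shifted +4: signal reversed is langis. Read the word backwards and shift each letter +4.
On unlike: reverse → ekilnu; then shift: e+4=i, k+4=o, i+4=m, l+4=p, n+4=r, u+4=y.

iompry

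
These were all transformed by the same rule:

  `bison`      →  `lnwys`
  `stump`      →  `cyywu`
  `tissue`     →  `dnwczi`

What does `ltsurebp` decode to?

bookmark

A repeating key of period 3 is used — shifts +10, +5, +4 over and over.
Undoing it on ltsurebp: l−10=b, t−5=o, s−4=o, u−10=k, r−5=m, e−4=a, b−10=r, p−5=k.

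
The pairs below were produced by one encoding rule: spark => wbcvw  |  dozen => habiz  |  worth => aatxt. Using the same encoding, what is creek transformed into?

Shifts by position in spark: pos 0: s→w (+4), pos 1: p→b (+12), pos 2: a→c (+2), pos 3: r→v (+4), pos 4: k→w (+12) — repeating every 3. The shifts repeat in a cycle of length 3: positions 0,1,… shift by +4, +12, +2, then the pattern repeats.
On creek: c+4=g, r+12=d, e+2=g, e+4=i, k+12=w.

gdgiw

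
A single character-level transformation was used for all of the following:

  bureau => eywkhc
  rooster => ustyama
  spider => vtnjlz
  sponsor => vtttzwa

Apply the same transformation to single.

vmsmsm

The shift increases by 1 at each position, starting from +3: 3, 4, 5, ….
Applying it to single: s+3=v, i+4=m, n+5=s, g+6=m, l+7=s, e+8=m.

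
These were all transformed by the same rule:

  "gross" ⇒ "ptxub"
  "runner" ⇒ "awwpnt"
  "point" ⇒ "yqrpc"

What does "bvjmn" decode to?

stake

Shifts by position in gross: pos 0: g→p (+9), pos 1: r→t (+2), pos 2: o→x (+9), pos 3: s→u (+2) — repeating every 2. It's a Vigenère-style cipher with numeric key [9,2]: position i shifts by key[i mod 2].
Decoding bvjmn: b−9=s, v−2=t, j−9=a, m−2=k, n−9=e.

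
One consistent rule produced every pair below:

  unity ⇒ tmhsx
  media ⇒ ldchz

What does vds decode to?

wet

Each letter is shifted forward by 25 in the alphabet (a Caesar shift of +25).
Decoding vds: v−25=w, d−25=e, s−25=t.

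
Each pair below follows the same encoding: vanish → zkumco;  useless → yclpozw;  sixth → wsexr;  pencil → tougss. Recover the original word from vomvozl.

Shifts by position in vanish: pos 0: v→z (+4), pos 1: a→k (+10), pos 2: n→u (+7), pos 3: i→m (+4), pos 4: s→c (+10), pos 5: h→o (+7) — repeating every 3. It's a Vigenère-style cipher with numeric key [4,10,7]: position i shifts by key[i mod 3].
Decoding vomvozl: v−4=r, o−10=e, m−7=f, v−4=r, o−10=e, z−7=s, l−4=h.

refresh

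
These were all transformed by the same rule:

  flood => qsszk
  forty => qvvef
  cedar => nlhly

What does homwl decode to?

while

Shifts by position in flood: pos 0: f→q (+11), pos 1: l→s (+7), pos 2: o→s (+4), pos 3: o→z (+11), pos 4: d→k (+7) — repeating every 3. The shifts repeat in a cycle of length 3: positions 0,1,… shift by +11, +7, +4, then the pattern repeats.
Undoing it on homwl: h−11=w, o−7=h, m−4=i, w−11=l, l−7=e.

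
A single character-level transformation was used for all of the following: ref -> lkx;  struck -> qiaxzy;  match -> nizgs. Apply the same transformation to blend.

The output letters match the input read backwards, each shifted +6: ref reversed is fer. The word is reversed, then every letter is shifted forward by 6.
For blend: reverse → dnelb; then shift: d+6=j, n+6=t, e+6=k, l+6=r, b+6=h.

jtkrh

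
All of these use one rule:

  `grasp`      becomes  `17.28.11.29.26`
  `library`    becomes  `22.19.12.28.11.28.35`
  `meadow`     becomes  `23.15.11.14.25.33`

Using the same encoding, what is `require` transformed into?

28.15.27.31.19.28.15

Each letter is replaced by its alphabet position (a=1..z=26) + 10.
Applying it to require: r=18→28, e=5→15, q=17→27, u=21→31, i=9→19, r=18→28, e=5→15.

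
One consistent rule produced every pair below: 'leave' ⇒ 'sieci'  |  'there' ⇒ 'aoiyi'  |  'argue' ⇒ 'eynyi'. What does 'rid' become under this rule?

The shift depends on letter class: consonant l→s is +7, but vowel e→i is +4. Vowels shift forward by 4 and consonants shift forward by 7.
Applying it to rid: r(cons)+7=y, i(vowel)+4=m, d(cons)+7=k.

ymk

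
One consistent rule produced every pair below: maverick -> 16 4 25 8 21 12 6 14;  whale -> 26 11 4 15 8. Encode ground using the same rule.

10 21 18 24 17 7

m is letter #13 and maps to 16: an offset of 3. The number is (letter's place in the alphabet, a=1) + 3.
Applying it to ground: g=7→10, r=18→21, o=15→18, u=21→24, n=14→17, d=4→7.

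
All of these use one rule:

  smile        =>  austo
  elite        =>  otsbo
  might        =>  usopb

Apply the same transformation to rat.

zkb

Two shifts are in play — +10 for a/e/i/o/u, +8 for every other letter.
For rat: r(cons)+8=z, a(vowel)+10=k, t(cons)+8=b.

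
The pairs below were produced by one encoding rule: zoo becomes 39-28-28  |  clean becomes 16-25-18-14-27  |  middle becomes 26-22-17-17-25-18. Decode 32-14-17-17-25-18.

z is letter #26 and maps to 39: an offset of 13. Each letter is replaced by its alphabet position (a=1..z=26) + 13.
Reversing it on 32-14-17-17-25-18: 32→(32−13)÷1=19=s, 14→(14−13)÷1=1=a, 17→(17−13)÷1=4=d, 17→(17−13)÷1=4=d, 25→(25−13)÷1=12=l, 18→(18−13)÷1=5=e.

saddle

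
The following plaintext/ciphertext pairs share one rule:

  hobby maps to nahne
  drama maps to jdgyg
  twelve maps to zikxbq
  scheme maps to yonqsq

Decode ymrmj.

salad

Shifts by position in hobby: pos 0: h→n (+6), pos 1: o→a (+12), pos 2: b→h (+6), pos 3: b→n (+12) — repeating every 2. The shifts repeat in a cycle of length 2: positions 0,1,… shift by +6, +12, then the pattern repeats.
Reversing it on ymrmj: y−6=s, m−12=a, r−6=l, m−12=a, j−6=d.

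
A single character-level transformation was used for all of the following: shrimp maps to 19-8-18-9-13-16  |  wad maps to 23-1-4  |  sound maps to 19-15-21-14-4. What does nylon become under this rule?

14-25-12-15-14

s is letter #19 and maps to 19: an offset of 0. Letters become their 1-indexed alphabet positions: a=1 … z=26.
For nylon: n=14→14, y=25→25, l=12→12, o=15→15, n=14→14.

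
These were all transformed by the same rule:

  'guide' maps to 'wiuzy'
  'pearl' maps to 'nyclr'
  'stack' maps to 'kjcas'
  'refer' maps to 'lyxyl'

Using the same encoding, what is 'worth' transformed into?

g(6)→w(22) and u(20)→i(8) fit y≡25x+2 (mod 26); the inverse of 25 mod 26 is 25. Each letter's alphabet position (a=0..z=25) is mapped through 25·x+2 mod 26 — an affine cipher.
Applying it to worth: w(22)→25·22+2≡6=g; o(14)→25·14+2≡14=o; r(17)→25·17+2≡11=l; t(19)→25·19+2≡9=j; h(7)→25·7+2≡21=v (all mod 26).

goljv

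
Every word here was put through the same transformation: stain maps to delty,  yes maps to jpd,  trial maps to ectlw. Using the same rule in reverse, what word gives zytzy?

onion

Every letter moves 11 places later in the alphabet, wrapping around z→a.
Undoing it on zytzy: z−11=o, y−11=n, t−11=i, z−11=o, y−11=n.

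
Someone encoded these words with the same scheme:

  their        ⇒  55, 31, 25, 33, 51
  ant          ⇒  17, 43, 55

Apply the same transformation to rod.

51, 45, 23

t(#20)→55 and h(#8)→31: differences scale by 2, so n = 2·pos + 15. Each letter becomes 2×(its alphabet position, a=1..z=26) + 15.
On rod: r=18→51, o=15→45, d=4→23.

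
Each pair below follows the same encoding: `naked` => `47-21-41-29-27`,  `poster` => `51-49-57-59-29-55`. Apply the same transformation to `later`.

The formula is n = 2×(alphabet index, a=1) + 19.
For later: l=12→43, a=1→21, t=20→59, e=5→29, r=18→55.

43-21-59-29-55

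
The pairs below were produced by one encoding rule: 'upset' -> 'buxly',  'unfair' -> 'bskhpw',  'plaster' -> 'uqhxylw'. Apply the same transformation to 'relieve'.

wlqplal

Two shifts are in play — +7 for a/e/i/o/u, +5 for every other letter.
For relieve: r(cons)+5=w, e(vowel)+7=l, l(cons)+5=q, i(vowel)+7=p, e(vowel)+7=l, v(cons)+5=a, e(vowel)+7=l.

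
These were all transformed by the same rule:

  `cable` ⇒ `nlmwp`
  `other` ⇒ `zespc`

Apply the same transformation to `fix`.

Every letter moves 11 places later in the alphabet, wrapping around z→a.
Applying it to fix: f+11=q, i+11=t, x+11=i.

qti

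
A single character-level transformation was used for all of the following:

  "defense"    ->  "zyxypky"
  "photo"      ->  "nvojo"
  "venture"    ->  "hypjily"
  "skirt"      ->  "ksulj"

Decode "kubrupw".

sibling

This is an affine cipher: with a=0,…,z=25, each position x becomes (25x+2) mod 26.
Decoding kubrupw: k(10)→25·(10−2)≡18=s; u(20)→25·(20−2)≡8=i; b(1)→25·(1−2)≡1=b; r(17)→25·(17−2)≡11=l; u(20)→25·(20−2)≡8=i; p(15)→25·(15−2)≡13=n; w(22)→25·(22−2)≡6=g (all mod 26).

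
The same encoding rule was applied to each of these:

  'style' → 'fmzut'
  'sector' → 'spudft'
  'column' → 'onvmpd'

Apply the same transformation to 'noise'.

ftjpo

The word is reversed, then every letter is shifted forward by 1.
On noise: reverse → esion; then shift: e+1=f, s+1=t, i+1=j, o+1=p, n+1=o.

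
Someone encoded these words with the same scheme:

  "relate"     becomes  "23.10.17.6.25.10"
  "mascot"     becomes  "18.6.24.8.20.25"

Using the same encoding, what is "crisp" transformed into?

8.23.14.24.21

r is letter #18 and maps to 23: an offset of 5. The number is (letter's place in the alphabet, a=1) + 5.
For crisp: c=3→8, r=18→23, i=9→14, s=19→24, p=16→21.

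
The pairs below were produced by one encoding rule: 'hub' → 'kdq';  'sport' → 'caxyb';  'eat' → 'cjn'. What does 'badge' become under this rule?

npmjk

The output letters match the input read backwards, each shifted +9: hub reversed is buh. The word is reversed, then every letter is shifted forward by 9.
Applying it to badge: reverse → egdab; then shift: e+9=n, g+9=p, d+9=m, a+9=j, b+9=k.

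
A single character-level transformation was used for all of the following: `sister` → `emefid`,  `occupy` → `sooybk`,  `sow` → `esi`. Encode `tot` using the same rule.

fsf

Two shifts are in play — +4 for a/e/i/o/u, +12 for every other letter.
For tot: t(cons)+12=f, o(vowel)+4=s, t(cons)+12=f.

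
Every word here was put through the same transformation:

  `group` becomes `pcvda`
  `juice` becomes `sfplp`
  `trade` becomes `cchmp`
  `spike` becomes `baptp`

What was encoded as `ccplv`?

trick

Shifts by position in group: pos 0: g→p (+9), pos 1: r→c (+11), pos 2: o→v (+7), pos 3: u→d (+9), pos 4: p→a (+11) — repeating every 3. It's a Vigenère-style cipher with numeric key [9,11,7]: position i shifts by key[i mod 3].
Decoding ccplv: c−9=t, c−11=r, p−7=i, l−9=c, v−11=k.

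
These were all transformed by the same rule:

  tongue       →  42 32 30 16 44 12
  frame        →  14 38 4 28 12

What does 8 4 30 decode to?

With a=1..z=26, the number is 2·pos + 2.
Reversing it on 8 4 30: 8→(8−2)÷2=3=c, 4→(4−2)÷2=1=a, 30→(30−2)÷2=14=n.

can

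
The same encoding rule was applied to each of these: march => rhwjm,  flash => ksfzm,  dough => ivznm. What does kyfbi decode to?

Shifts by position in march: pos 0: m→r (+5), pos 1: a→h (+7), pos 2: r→w (+5), pos 3: c→j (+7) — repeating every 2. The shifts repeat in a cycle of length 2: positions 0,1,… shift by +5, +7, then the pattern repeats.
Undoing it on kyfbi: k−5=f, y−7=r, f−5=a, b−7=u, i−5=d.

fraud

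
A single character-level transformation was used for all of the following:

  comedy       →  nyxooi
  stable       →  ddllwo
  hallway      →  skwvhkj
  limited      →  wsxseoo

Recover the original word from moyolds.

Shifts by position in comedy: pos 0: c→n (+11), pos 1: o→y (+10), pos 2: m→x (+11), pos 3: e→o (+10) — repeating every 2. The shifts repeat in a cycle of length 2: positions 0,1,… shift by +11, +10, then the pattern repeats.
Reversing it on moyolds: m−11=b, o−10=e, y−11=n, o−10=e, l−11=a, d−10=t, s−11=h.

beneath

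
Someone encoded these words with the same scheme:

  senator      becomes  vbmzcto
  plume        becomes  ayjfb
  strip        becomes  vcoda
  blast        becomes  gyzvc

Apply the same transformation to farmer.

s(18)→v(21) and e(4)→b(1) fit y≡7x+25 (mod 26); the inverse of 7 mod 26 is 15. Treating letters as 0–25, the rule is x ↦ 7x + 25 (mod 26).
For farmer: f(5)→7·5+25≡8=i; a(0)→7·0+25≡25=z; r(17)→7·17+25≡14=o; m(12)→7·12+25≡5=f; e(4)→7·4+25≡1=b; r(17)→7·17+25≡14=o (all mod 26).

izofbo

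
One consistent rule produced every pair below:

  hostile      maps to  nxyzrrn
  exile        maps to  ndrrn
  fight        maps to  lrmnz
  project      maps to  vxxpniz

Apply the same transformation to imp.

rsv

The shift depends on letter class: consonant h→n is +6, but vowel o→x is +9. The rule splits by letter class: vowels +9, consonants +6.
Applying it to imp: i(vowel)+9=r, m(cons)+6=s, p(cons)+6=v.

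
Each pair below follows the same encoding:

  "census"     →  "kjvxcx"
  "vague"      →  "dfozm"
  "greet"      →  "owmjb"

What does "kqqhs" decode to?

Shifts by position in census: pos 0: c→k (+8), pos 1: e→j (+5), pos 2: n→v (+8), pos 3: s→x (+5) — repeating every 2. A repeating key of period 2 is used — shifts +8, +5 over and over.
Decoding kqqhs: k−8=c, q−5=l, q−8=i, h−5=c, s−8=k.

click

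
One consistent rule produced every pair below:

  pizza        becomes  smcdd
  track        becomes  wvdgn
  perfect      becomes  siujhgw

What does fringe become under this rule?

ivlrji

Shifts by position in pizza: pos 0: p→s (+3), pos 1: i→m (+4), pos 2: z→c (+3), pos 3: z→d (+4) — repeating every 2. The shifts repeat in a cycle of length 2: positions 0,1,… shift by +3, +4, then the pattern repeats.
Applying it to fringe: f+3=i, r+4=v, i+3=l, n+4=r, g+3=j, e+4=i.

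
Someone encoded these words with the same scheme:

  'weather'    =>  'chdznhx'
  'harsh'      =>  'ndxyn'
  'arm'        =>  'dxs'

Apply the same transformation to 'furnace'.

lxxtdih

The shift depends on letter class: consonant w→c is +6, but vowel e→h is +3. Two shifts are in play — +3 for a/e/i/o/u, +6 for every other letter.
Applying it to furnace: f(cons)+6=l, u(vowel)+3=x, r(cons)+6=x, n(cons)+6=t, a(vowel)+3=d, c(cons)+6=i, e(vowel)+3=h.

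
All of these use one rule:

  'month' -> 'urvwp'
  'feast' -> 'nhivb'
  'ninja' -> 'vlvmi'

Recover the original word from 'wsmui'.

Shifts by position in month: pos 0: m→u (+8), pos 1: o→r (+3), pos 2: n→v (+8), pos 3: t→w (+3) — repeating every 2. A repeating key of period 2 is used — shifts +8, +3 over and over.
Decoding wsmui: w−8=o, s−3=p, m−8=e, u−3=r, i−8=a.

opera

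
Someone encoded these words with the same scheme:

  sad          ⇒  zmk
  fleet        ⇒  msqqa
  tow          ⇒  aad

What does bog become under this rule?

The shift depends on letter class: consonant s→z is +7, but vowel a→m is +12. Vowels shift forward by 12 and consonants shift forward by 7.
For bog: b(cons)+7=i, o(vowel)+12=a, g(cons)+7=n.

ian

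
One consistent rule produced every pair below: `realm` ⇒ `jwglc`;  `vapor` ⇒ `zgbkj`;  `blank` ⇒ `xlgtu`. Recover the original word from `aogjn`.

r(17)→j(9) and e(4)→w(22) fit y≡17x+6 (mod 26); the inverse of 17 mod 26 is 23. Treating letters as 0–25, the rule is x ↦ 17x + 6 (mod 26).
Decoding aogjn: a(0)→23·(0−6)≡18=s; o(14)→23·(14−6)≡2=c; g(6)→23·(6−6)≡0=a; j(9)→23·(9−6)≡17=r; n(13)→23·(13−6)≡5=f (all mod 26).

scarf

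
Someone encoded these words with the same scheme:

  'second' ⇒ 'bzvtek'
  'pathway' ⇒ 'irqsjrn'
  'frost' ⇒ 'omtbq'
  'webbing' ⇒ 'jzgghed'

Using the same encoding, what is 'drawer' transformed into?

This is an affine cipher: with a=0,…,z=25, each position x becomes (15x+17) mod 26.
For drawer: d(3)→15·3+17≡10=k; r(17)→15·17+17≡12=m; a(0)→15·0+17≡17=r; w(22)→15·22+17≡9=j; e(4)→15·4+17≡25=z; r(17)→15·17+17≡12=m (all mod 26).

kmrjzm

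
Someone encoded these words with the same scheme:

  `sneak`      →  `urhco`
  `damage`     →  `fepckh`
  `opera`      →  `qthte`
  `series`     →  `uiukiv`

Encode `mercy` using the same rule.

Shifts by position in sneak: pos 0: s→u (+2), pos 1: n→r (+4), pos 2: e→h (+3), pos 3: a→c (+2), pos 4: k→o (+4) — repeating every 3. It's a Vigenère-style cipher with numeric key [2,4,3]: position i shifts by key[i mod 3].
For mercy: m+2=o, e+4=i, r+3=u, c+2=e, y+4=c.

oiuec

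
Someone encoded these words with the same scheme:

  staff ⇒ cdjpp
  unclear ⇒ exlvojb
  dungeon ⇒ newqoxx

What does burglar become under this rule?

Shifts by position in staff: pos 0: s→c (+10), pos 1: t→d (+10), pos 2: a→j (+9), pos 3: f→p (+10), pos 4: f→p (+10) — repeating every 3. The shifts repeat in a cycle of length 3: positions 0,1,… shift by +10, +10, +9, then the pattern repeats.
Applying it to burglar: b+10=l, u+10=e, r+9=a, g+10=q, l+10=v, a+9=j, r+10=b.

leaqvjb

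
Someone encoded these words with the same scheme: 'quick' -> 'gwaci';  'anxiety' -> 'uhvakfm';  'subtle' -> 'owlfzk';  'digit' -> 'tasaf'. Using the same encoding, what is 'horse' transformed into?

jyxok

q(16)→g(6) and u(20)→w(22) fit y≡17x+20 (mod 26); the inverse of 17 mod 26 is 23. Treating letters as 0–25, the rule is x ↦ 17x + 20 (mod 26).
For horse: h(7)→17·7+20≡9=j; o(14)→17·14+20≡24=y; r(17)→17·17+20≡23=x; s(18)→17·18+20≡14=o; e(4)→17·4+20≡10=k (all mod 26).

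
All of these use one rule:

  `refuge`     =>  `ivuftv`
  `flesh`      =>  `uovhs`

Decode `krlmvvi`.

pioneer

Each pair mirrors across the alphabet (r↔i, e↔v, f↔u): positions sum to 25. Letters are reflected about the middle of the alphabet (position → 25−position): Atbash.
Decoding krlmvvi: k↔p, r↔i, l↔o, m↔n, v↔e, v↔e, i↔r.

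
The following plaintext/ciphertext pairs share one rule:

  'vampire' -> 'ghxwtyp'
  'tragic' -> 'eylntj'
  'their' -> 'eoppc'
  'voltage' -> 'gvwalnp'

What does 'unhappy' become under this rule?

fushawj

Shifts by position in vampire: pos 0: v→g (+11), pos 1: a→h (+7), pos 2: m→x (+11), pos 3: p→w (+7) — repeating every 2. It's a Vigenère-style cipher with numeric key [11,7]: position i shifts by key[i mod 2].
For unhappy: u+11=f, n+7=u, h+11=s, a+7=h, p+11=a, p+7=w, y+11=j.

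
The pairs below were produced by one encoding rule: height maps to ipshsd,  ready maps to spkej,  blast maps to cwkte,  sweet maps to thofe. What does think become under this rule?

ussov

Shifts by position in height: pos 0: h→i (+1), pos 1: e→p (+11), pos 2: i→s (+10), pos 3: g→h (+1), pos 4: h→s (+11), pos 5: t→d (+10) — repeating every 3. It's a Vigenère-style cipher with numeric key [1,11,10]: position i shifts by key[i mod 3].
For think: t+1=u, h+11=s, i+10=s, n+1=o, k+11=v.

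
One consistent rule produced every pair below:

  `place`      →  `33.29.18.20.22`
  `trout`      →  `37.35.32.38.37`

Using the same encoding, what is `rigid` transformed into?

35.26.24.26.21

p is letter #16 and maps to 33: an offset of 17. Letters become their 1-based position plus 17 (so a→18, b→19, …).
Applying it to rigid: r=18→35, i=9→26, g=7→24, i=9→26, d=4→21.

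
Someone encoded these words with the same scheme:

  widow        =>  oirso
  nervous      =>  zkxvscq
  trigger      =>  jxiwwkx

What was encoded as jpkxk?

w(22)→o(14) and i(8)→i(8) fit y≡19x+12 (mod 26); the inverse of 19 mod 26 is 11. This is an affine cipher: with a=0,…,z=25, each position x becomes (19x+12) mod 26.
Decoding jpkxk: j(9)→11·(9−12)≡19=t; p(15)→11·(15−12)≡7=h; k(10)→11·(10−12)≡4=e; x(23)→11·(23−12)≡17=r; k(10)→11·(10−12)≡4=e (all mod 26).

there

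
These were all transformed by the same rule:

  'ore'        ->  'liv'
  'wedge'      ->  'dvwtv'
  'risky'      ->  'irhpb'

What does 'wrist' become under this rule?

dirhg

Each pair mirrors across the alphabet (o↔l, r↔i, e↔v): positions sum to 25. This is the alphabet-reversal cipher (Atbash): a becomes z, b becomes y, etc.
On wrist: w↔d, r↔i, i↔r, s↔h, t↔g.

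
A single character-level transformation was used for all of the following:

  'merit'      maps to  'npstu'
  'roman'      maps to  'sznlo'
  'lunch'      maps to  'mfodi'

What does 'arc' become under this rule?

lsd

The rule splits by letter class: vowels +11, consonants +1.
Applying it to arc: a(vowel)+11=l, r(cons)+1=s, c(cons)+1=d.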